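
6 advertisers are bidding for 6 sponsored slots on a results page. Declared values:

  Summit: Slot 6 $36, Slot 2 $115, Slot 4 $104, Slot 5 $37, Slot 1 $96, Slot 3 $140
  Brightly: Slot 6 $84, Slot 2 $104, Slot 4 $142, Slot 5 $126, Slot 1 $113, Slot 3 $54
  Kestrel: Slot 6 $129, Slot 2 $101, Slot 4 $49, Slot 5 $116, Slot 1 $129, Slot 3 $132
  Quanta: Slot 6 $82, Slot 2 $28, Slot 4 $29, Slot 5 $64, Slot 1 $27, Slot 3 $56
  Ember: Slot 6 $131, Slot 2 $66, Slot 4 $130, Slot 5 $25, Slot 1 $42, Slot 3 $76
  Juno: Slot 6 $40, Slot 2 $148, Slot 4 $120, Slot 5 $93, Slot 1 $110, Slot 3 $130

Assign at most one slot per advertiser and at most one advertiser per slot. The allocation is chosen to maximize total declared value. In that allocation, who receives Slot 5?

Optimal: Summit→Slot 3 ($140), Brightly→Slot 5 ($126), Kestrel→Slot 1 ($129), Quanta→Slot 6 ($82), Ember→Slot 4 ($130), Juno→Slot 2 ($148) — total 140+126+129+82+130+148 = $755.
Max-entry greedy (repeatedly take the single best remaining cell) gives $754, worse by 1.
Next-best assignment: Summit→Slot 3, Brightly→Slot 4, Kestrel→Slot 1, Quanta→Slot 5, Ember→Slot 6, Juno→Slot 2 = $754.
Brightly's own top slot is Slot 4 ($142), but forcing Brightly→Slot 4 and reassigning the rest optimally gives only $754 — worse by 1.

Brightly receives Slot 5.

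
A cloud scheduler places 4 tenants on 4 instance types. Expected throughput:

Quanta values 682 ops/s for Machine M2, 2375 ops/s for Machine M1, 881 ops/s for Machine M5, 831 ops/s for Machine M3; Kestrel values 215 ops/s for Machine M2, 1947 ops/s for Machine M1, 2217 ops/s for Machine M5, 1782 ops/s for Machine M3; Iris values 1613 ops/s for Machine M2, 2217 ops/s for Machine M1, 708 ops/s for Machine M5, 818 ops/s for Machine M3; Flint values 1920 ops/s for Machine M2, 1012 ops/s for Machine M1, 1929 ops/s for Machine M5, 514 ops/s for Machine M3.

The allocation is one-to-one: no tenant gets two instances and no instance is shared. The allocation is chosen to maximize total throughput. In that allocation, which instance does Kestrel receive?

Kestrel receives Machine M3.

Optimal: Quanta→Machine M1 (2375 ops/s), Kestrel→Machine M3 (1782 ops/s), Iris→Machine M2 (1613 ops/s), Flint→Machine M5 (1929 ops/s) — total 2375+1782+1613+1929 = 7699 ops/s.
Next-best assignment: Quanta→Machine M1, Kestrel→Machine M5, Iris→Machine M3, Flint→Machine M2 = 7330 ops/s.
Checked against all permutations: 7699 ops/s is optimal.
Kestrel's own top instance is Machine M5 (2217 ops/s), but forcing Kestrel→Machine M5 and reassigning the rest optimally gives only 7330 ops/s — worse by 369.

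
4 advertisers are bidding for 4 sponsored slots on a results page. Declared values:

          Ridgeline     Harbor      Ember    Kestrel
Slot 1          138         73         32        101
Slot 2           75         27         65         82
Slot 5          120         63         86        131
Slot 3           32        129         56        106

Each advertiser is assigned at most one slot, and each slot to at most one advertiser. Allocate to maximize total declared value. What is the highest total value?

Max total: $463

This is a one-to-one assignment (maximum-weight bipartite matching).
Optimal: Ridgeline→Slot 1 ($138), Harbor→Slot 3 ($129), Ember→Slot 2 ($65), Kestrel→Slot 5 ($131) — total 138+129+65+131 = $463.
Column-greedy (each slot in turn goes to its best remaining advertiser) gives $435, worse by 28.
Next-best assignment: Ridgeline→Slot 1, Harbor→Slot 3, Ember→Slot 5, Kestrel→Slot 2 = $435.
Every other assignment is strictly worse.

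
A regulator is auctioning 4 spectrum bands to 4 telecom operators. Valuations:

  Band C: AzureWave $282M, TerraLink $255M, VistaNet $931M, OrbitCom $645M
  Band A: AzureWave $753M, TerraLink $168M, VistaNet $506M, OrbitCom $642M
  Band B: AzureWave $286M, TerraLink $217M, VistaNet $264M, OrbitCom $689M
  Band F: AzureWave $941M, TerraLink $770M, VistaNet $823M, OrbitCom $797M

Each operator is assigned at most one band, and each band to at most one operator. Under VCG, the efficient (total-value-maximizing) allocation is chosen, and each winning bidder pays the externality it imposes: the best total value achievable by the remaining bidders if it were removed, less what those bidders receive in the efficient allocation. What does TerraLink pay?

Efficient allocation: AzureWave→Band A ($753M), TerraLink→Band F ($770M), VistaNet→Band C ($931M), OrbitCom→Band B ($689M); total welfare W = $3143M.
TerraLink receives Band F at value $770M, so the others get W − 770 = $2373M.
Without TerraLink: best allocation of the remaining 3 bidders over all 4 bands is AzureWave→Band F ($941M), VistaNet→Band C ($931M), OrbitCom→Band B ($689M), total $2561M.
VCG payment = (others' best without TerraLink) − (others' welfare with TerraLink) = 2561 − 2373 = $188M.

TerraLink pays $188M.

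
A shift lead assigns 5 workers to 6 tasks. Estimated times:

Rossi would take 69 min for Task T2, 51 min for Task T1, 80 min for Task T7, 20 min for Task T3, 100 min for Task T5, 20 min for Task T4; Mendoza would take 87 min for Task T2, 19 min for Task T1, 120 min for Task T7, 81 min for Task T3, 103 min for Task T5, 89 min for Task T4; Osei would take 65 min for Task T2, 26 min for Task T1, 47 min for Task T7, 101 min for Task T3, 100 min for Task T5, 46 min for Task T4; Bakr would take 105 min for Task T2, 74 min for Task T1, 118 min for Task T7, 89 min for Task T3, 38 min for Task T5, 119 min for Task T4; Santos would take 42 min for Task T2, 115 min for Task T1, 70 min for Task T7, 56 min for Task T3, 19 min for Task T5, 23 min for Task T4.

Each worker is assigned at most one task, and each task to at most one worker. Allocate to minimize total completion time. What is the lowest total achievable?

Min total: 147 min

Optimal: Rossi→Task T3 (20 min), Mendoza→Task T1 (19 min), Osei→Task T7 (47 min), Bakr→Task T5 (38 min), Santos→Task T4 (23 min) — total 20+19+47+38+23 = 147 min.
Checked against all permutations: 147 min is optimal.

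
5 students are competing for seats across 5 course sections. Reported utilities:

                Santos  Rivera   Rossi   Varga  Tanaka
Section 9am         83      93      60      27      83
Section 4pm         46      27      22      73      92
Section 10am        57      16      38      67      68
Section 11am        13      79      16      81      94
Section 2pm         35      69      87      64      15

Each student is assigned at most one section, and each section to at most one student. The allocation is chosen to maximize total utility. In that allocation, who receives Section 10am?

This is the linear assignment problem.
Optimal: Santos→Section 10am (57 points), Rivera→Section 9am (93 points), Rossi→Section 2pm (87 points), Varga→Section 11am (81 points), Tanaka→Section 4pm (92 points) — total 57+93+87+81+92 = 410 points.
Row-greedy (each student in turn takes its best remaining section) gives 390 points, worse by 20.
Next-best assignment: Santos→Section 9am, Rivera→Section 11am, Rossi→Section 2pm, Varga→Section 10am, Tanaka→Section 4pm = 408 points.
Checked against all permutations: 410 points is optimal.
Santos's own top section is Section 9am (83 points), but forcing Santos→Section 9am and reassigning the rest optimally gives only 408 points — worse by 2.

Santos receives Section 10am.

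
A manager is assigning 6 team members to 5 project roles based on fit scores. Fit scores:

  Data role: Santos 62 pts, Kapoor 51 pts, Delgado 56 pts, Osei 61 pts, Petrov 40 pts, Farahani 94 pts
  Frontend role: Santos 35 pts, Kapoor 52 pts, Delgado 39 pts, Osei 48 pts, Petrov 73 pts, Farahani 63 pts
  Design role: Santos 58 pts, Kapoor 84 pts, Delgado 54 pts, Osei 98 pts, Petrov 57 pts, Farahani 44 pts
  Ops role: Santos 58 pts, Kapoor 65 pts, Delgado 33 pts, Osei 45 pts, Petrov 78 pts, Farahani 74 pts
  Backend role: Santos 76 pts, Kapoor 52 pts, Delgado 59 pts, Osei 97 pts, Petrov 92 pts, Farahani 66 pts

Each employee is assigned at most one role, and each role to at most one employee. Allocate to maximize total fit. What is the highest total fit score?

Optimal: Farahani→Data role (94 pts), Petrov→Frontend role (73 pts), Kapoor→Design role (84 pts), Santos→Ops role (58 pts), Osei→Backend role (97 pts) — total 94+73+84+58+97 = 406 pts.
Row-greedy (each employee in turn takes its best remaining role) gives 342 pts, worse by 64.

Maximum total: 406 pts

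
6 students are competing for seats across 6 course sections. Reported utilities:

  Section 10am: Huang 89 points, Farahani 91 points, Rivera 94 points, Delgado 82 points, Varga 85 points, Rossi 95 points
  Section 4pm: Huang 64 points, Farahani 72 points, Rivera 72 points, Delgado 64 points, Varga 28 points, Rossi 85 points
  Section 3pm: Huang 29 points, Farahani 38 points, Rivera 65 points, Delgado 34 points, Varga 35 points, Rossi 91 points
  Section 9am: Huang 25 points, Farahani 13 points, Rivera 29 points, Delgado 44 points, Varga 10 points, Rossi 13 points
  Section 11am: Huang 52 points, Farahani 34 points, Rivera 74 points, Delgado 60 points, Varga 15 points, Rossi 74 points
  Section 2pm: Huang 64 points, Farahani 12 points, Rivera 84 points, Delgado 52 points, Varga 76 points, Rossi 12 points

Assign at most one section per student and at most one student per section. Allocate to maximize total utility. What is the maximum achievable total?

Max total: 446 points

Optimal: Huang→Section 10am (89 points), Farahani→Section 4pm (72 points), Rivera→Section 11am (74 points), Delgado→Section 9am (44 points), Varga→Section 2pm (76 points), Rossi→Section 3pm (91 points) — total 89+72+74+44+76+91 = 446 points.
Row-greedy (each student in turn takes its best remaining section) gives 353 points, worse by 93.
Next-best assignment: Huang→Section 4pm, Farahani→Section 10am, Rivera→Section 11am, Delgado→Section 9am, Varga→Section 2pm, Rossi→Section 3pm = 440 points.
Swapping Rivera↔Farahani (Rivera→Section 4pm 72 points, Farahani→Section 11am 34 points) loses 40.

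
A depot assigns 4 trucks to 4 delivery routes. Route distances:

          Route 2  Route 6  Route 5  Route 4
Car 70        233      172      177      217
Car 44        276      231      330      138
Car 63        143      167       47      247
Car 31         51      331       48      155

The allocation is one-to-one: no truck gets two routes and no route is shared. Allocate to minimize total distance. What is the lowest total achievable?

Optimal: Car 70→Route 6 (172 km), Car 44→Route 4 (138 km), Car 63→Route 5 (47 km), Car 31→Route 2 (51 km) — total 172+138+47+51 = 408 km.
Column-greedy (each route in turn goes to its cheapest remaining truck) gives 533 km, worse by 125.
Swapping Car 44↔Car 70 (Car 44→Route 6 231 km, Car 70→Route 4 217 km) adds 138.

Minimum total: 408 km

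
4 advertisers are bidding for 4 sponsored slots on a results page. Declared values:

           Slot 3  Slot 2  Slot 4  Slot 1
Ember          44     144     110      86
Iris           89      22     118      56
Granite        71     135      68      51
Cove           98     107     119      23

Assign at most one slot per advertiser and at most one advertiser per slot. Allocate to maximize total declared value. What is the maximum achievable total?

This is the linear assignment problem.
Optimal: Ember→Slot 1 ($86), Iris→Slot 4 ($118), Granite→Slot 2 ($135), Cove→Slot 3 ($98) — total 86+118+135+98 = $437.
Column-greedy (each slot in turn goes to its best remaining advertiser) gives $411, worse by 26.
Next-best assignment: Ember→Slot 1, Iris→Slot 3, Granite→Slot 2, Cove→Slot 4 = $429.
Swapping Granite↔Cove (Granite→Slot 3 $71, Cove→Slot 2 $107) loses 55.

Maximum total: $437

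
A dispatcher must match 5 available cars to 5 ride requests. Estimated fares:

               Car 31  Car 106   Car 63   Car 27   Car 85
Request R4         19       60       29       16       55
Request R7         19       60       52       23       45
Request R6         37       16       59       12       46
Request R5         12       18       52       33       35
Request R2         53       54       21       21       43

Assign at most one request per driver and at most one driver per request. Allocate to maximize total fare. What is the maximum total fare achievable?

Maximum total: $260

Optimal: Car 31→Request R2 ($53), Car 106→Request R7 ($60), Car 63→Request R6 ($59), Car 27→Request R5 ($33), Car 85→Request R4 ($55) — total 53+60+59+33+55 = $260.
Row-greedy (each driver in turn takes its best remaining request) gives $250, worse by 10.
Next-best assignment: Car 31→Request R2, Car 106→Request R4, Car 63→Request R6, Car 27→Request R5, Car 85→Request R7 = $250.
Every other assignment is strictly worse.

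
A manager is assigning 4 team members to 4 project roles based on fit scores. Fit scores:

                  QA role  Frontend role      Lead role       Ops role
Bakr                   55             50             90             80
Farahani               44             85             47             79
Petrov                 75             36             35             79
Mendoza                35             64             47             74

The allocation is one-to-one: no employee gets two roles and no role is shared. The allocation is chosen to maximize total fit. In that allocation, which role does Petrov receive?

Treat this as an assignment problem: match each employee to one role.
Optimal: Bakr→Lead role (90 pts), Farahani→Frontend role (85 pts), Petrov→QA role (75 pts), Mendoza→Ops role (74 pts) — total 90+85+75+74 = 324 pts.
Row-greedy (each employee in turn takes its best remaining role) gives 289 pts, worse by 35.
Every other assignment is strictly worse.
Petrov's own top role is Ops role (79 pts), but forcing Petrov→Ops role and reassigning the rest optimally gives only 289 pts — worse by 35.

Petrov receives QA role.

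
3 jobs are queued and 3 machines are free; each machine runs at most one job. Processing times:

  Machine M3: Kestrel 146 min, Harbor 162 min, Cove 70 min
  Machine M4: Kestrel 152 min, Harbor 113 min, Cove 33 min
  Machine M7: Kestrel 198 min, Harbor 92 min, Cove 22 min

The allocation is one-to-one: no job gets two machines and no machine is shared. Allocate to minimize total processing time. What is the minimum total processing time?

Treat this as an assignment problem: match each job to one machine.
Optimal: Kestrel→Machine M3 (146 min), Harbor→Machine M7 (92 min), Cove→Machine M4 (33 min) — total 146+92+33 = 271 min.
Next-best assignment: Kestrel→Machine M3, Harbor→Machine M4, Cove→Machine M7 = 281 min.

Minimum total: 271 min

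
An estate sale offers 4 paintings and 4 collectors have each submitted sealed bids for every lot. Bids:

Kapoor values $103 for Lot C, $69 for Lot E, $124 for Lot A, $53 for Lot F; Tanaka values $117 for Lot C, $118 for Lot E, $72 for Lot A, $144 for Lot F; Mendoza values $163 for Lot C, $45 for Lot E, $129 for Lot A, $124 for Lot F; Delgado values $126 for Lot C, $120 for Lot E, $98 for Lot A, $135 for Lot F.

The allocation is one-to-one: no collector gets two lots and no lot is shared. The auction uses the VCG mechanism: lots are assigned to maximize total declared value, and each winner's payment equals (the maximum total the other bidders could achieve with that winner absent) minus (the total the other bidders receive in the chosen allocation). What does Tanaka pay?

Tanaka pays $15.

Efficient allocation: Kapoor→Lot A ($124), Tanaka→Lot F ($144), Mendoza→Lot C ($163), Delgado→Lot E ($120); total welfare W = $551.
Tanaka receives Lot F at value $144, so the others get W − 144 = $407.
Without Tanaka: best allocation of the remaining 3 bidders over all 4 lots is Kapoor→Lot A ($124), Mendoza→Lot C ($163), Delgado→Lot F ($135), total $422.
VCG payment = (others' best without Tanaka) − (others' welfare with Tanaka) = 422 − 407 = $15.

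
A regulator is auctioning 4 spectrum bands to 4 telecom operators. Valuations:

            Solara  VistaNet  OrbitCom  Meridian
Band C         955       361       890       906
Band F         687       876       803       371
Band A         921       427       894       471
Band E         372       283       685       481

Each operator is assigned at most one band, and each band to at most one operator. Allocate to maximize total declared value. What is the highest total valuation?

Optimal: Solara→Band A ($921M), VistaNet→Band F ($876M), OrbitCom→Band E ($685M), Meridian→Band C ($906M) — total 921+876+685+906 = $3388M.
Max-entry greedy (repeatedly take the single best remaining cell) gives $3206M, worse by 182.
Next-best assignment: Solara→Band C, VistaNet→Band F, OrbitCom→Band A, Meridian→Band E = $3206M.

Max total: $3388M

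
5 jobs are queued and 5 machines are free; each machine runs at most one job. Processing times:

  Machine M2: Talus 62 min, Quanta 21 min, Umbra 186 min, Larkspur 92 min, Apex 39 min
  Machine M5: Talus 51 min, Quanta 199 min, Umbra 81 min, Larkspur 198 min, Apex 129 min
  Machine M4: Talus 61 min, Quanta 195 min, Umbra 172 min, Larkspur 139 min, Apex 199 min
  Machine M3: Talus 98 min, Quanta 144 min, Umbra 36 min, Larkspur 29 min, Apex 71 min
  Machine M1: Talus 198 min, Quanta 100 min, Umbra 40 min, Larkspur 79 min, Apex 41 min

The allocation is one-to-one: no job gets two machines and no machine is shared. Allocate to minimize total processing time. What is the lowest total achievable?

Minimum total: 233 min

Optimal: Talus→Machine M4 (61 min), Quanta→Machine M2 (21 min), Umbra→Machine M5 (81 min), Larkspur→Machine M3 (29 min), Apex→Machine M1 (41 min) — total 61+21+81+29+41 = 233 min.
Row-greedy (each job in turn takes its cheapest remaining machine) gives 386 min, worse by 153.
Next-best assignment: Talus→Machine M4, Quanta→Machine M2, Umbra→Machine M1, Larkspur→Machine M3, Apex→Machine M5 = 280 min.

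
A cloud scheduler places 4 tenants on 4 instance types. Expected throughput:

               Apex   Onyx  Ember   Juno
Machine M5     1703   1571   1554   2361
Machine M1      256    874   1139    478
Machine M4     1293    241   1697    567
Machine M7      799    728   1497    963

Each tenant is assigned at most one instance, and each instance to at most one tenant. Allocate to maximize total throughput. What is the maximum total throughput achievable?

Max total: 6025 ops/s

Optimal: Apex→Machine M4 (1293 ops/s), Onyx→Machine M1 (874 ops/s), Ember→Machine M7 (1497 ops/s), Juno→Machine M5 (2361 ops/s) — total 1293+874+1497+2361 = 6025 ops/s.
Swapping Juno↔Onyx (Juno→Machine M1 478 ops/s, Onyx→Machine M5 1571 ops/s) loses 1186.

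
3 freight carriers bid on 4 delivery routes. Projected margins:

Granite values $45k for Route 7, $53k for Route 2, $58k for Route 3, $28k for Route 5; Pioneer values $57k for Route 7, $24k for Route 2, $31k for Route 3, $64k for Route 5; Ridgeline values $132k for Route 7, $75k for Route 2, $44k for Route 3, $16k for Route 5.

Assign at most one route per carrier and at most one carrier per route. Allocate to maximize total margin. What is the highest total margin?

Maximum total: $254k

Optimal: Granite→Route 3 ($58k), Pioneer→Route 5 ($64k), Ridgeline→Route 7 ($132k) — total 58+64+132 = $254k.
Every other assignment is strictly worse.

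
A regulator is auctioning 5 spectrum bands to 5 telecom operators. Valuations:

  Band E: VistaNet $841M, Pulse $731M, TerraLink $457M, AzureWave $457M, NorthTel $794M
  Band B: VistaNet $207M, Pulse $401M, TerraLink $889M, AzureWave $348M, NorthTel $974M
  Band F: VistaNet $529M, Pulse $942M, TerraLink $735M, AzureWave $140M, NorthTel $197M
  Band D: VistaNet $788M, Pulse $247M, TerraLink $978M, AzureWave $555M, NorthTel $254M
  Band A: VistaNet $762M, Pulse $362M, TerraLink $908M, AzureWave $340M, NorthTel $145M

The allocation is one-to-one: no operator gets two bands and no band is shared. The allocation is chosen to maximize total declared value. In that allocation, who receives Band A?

TerraLink receives Band A.

Optimal: VistaNet→Band E ($841M), Pulse→Band F ($942M), TerraLink→Band A ($908M), AzureWave→Band D ($555M), NorthTel→Band B ($974M) — total 841+942+908+555+974 = $4220M.
Max-entry greedy (repeatedly take the single best remaining cell) gives $4075M, worse by 145.
Swapping NorthTel↔TerraLink (NorthTel→Band A $145M, TerraLink→Band B $889M) loses 848.
TerraLink's own top band is Band D ($978M), but forcing TerraLink→Band D and reassigning the rest optimally gives only $4113M — worse by 107.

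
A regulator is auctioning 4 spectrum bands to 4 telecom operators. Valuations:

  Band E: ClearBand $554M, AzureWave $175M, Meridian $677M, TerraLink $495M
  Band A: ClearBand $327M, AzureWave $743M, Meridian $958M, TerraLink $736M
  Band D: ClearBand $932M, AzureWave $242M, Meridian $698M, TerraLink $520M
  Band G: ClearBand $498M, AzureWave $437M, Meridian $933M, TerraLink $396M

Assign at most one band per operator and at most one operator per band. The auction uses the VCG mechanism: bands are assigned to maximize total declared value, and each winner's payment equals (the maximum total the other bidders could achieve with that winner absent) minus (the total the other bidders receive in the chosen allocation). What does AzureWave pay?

AzureWave pays $241M.

Efficient allocation: ClearBand→Band D ($932M), AzureWave→Band A ($743M), Meridian→Band G ($933M), TerraLink→Band E ($495M); total welfare W = $3103M.
AzureWave receives Band A at value $743M, so the others get W − 743 = $2360M.
Without AzureWave: best allocation of the remaining 3 bidders over all 4 bands is ClearBand→Band D ($932M), Meridian→Band G ($933M), TerraLink→Band A ($736M), total $2601M.
VCG payment = (others' best without AzureWave) − (others' welfare with AzureWave) = 2601 − 2360 = $241M.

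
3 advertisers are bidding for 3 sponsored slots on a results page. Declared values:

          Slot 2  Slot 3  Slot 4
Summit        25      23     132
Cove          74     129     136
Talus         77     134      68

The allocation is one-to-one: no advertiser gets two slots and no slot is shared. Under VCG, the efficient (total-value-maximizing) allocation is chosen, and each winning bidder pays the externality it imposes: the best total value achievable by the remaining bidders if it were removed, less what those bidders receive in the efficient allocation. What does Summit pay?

Efficient allocation: Summit→Slot 4 ($132), Cove→Slot 2 ($74), Talus→Slot 3 ($134); total welfare W = $340.
Summit receives Slot 4 at value $132, so the others get W − 132 = $208.
Without Summit: best allocation of the remaining 2 bidders over all 3 slots is Cove→Slot 4 ($136), Talus→Slot 3 ($134), total $270.
VCG payment = (others' best without Summit) − (others' welfare with Summit) = 270 − 208 = $62.

Summit pays $62.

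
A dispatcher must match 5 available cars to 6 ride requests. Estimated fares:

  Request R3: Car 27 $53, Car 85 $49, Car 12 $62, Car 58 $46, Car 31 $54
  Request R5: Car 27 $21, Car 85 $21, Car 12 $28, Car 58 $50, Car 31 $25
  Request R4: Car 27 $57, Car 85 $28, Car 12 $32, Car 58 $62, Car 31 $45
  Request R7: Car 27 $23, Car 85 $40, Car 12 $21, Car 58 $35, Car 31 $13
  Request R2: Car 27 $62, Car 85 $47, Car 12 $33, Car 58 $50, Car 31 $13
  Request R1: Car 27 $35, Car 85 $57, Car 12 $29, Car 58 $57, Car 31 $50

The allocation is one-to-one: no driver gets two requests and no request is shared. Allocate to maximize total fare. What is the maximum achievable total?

Optimal: Car 27→Request R2 ($62), Car 85→Request R7 ($40), Car 12→Request R3 ($62), Car 58→Request R4 ($62), Car 31→Request R1 ($50) — total 62+40+62+62+50 = $276.
Max-entry greedy (repeatedly take the single best remaining cell) gives $268, worse by 8.
No other one-to-one assignment exceeds $276.

Maximum total: $276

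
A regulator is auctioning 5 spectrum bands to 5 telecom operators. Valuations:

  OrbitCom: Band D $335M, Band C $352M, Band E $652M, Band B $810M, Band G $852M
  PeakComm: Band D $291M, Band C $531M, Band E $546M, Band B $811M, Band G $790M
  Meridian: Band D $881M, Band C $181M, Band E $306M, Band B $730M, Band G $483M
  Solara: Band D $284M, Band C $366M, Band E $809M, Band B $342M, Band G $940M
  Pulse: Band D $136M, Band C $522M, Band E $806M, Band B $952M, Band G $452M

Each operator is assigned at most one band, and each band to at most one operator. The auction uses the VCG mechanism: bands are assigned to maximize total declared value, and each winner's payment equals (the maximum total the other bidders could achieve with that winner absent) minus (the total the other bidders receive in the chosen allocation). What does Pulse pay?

Efficient allocation: OrbitCom→Band G ($852M), PeakComm→Band C ($531M), Meridian→Band D ($881M), Solara→Band E ($809M), Pulse→Band B ($952M); total welfare W = $4025M.
Pulse receives Band B at value $952M, so the others get W − 952 = $3073M.
Without Pulse: best allocation of the remaining 4 bidders over all 5 bands is OrbitCom→Band G ($852M), PeakComm→Band B ($811M), Meridian→Band D ($881M), Solara→Band E ($809M), total $3353M.
VCG payment = (others' best without Pulse) − (others' welfare with Pulse) = 3353 − 3073 = $280M.

Pulse pays $280M.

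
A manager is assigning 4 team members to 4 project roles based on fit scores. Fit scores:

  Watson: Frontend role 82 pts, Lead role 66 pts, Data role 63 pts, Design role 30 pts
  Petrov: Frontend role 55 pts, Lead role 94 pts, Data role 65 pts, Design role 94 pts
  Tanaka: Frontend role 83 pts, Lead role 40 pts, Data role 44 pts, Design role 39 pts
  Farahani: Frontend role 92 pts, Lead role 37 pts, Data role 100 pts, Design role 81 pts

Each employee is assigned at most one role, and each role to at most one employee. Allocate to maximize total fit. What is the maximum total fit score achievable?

Optimal: Watson→Lead role (66 pts), Petrov→Design role (94 pts), Tanaka→Frontend role (83 pts), Farahani→Data role (100 pts) — total 66+94+83+100 = 343 pts.
Column-greedy (each role in turn goes to its best remaining employee) gives 288 pts, worse by 55.
Swapping Watson↔Farahani (Watson→Data role 63 pts, Farahani→Lead role 37 pts) loses 66.
Every other assignment is strictly worse.

Max total: 343 pts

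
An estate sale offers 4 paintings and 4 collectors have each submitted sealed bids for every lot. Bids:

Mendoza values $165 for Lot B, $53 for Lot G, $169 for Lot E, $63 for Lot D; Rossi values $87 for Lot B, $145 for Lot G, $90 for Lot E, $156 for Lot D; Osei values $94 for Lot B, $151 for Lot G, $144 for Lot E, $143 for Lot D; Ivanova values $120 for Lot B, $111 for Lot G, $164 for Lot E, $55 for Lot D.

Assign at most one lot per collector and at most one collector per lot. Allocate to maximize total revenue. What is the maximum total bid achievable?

Maximum total: $636

This is the linear assignment problem.
Optimal: Mendoza→Lot B ($165), Rossi→Lot D ($156), Osei→Lot G ($151), Ivanova→Lot E ($164) — total 165+156+151+164 = $636.
No other one-to-one assignment exceeds $636.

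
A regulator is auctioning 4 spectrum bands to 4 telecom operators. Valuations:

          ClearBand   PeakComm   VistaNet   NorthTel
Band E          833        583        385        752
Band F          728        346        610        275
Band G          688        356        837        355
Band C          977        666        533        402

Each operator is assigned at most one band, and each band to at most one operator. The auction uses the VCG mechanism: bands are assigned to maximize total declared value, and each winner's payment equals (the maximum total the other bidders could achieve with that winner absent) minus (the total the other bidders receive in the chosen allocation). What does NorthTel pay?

NorthTel pays $166M.

Efficient allocation: ClearBand→Band F ($728M), PeakComm→Band C ($666M), VistaNet→Band G ($837M), NorthTel→Band E ($752M); total welfare W = $2983M.
NorthTel receives Band E at value $752M, so the others get W − 752 = $2231M.
Without NorthTel: best allocation of the remaining 3 bidders over all 4 bands is ClearBand→Band C ($977M), PeakComm→Band E ($583M), VistaNet→Band G ($837M), total $2397M.
VCG payment = (others' best without NorthTel) − (others' welfare with NorthTel) = 2397 − 2231 = $166M.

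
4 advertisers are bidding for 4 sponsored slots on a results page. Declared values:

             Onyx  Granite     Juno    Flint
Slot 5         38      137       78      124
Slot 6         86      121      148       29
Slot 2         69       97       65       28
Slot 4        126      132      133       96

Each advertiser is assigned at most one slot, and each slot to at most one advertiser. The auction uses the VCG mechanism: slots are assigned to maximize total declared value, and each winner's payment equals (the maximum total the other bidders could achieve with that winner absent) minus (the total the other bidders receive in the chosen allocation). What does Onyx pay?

Efficient allocation: Onyx→Slot 4 ($126), Granite→Slot 2 ($97), Juno→Slot 6 ($148), Flint→Slot 5 ($124); total welfare W = $495.
Onyx receives Slot 4 at value $126, so the others get W − 126 = $369.
Without Onyx: best allocation of the remaining 3 bidders over all 4 slots is Granite→Slot 4 ($132), Juno→Slot 6 ($148), Flint→Slot 5 ($124), total $404.
VCG payment = (others' best without Onyx) − (others' welfare with Onyx) = 404 − 369 = $35.

Onyx pays $35.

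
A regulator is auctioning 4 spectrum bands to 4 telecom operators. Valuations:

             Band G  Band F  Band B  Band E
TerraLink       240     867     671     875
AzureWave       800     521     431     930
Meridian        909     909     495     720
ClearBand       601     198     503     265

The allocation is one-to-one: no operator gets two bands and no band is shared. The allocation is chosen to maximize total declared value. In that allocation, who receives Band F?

TerraLink receives Band F.

This is a one-to-one assignment (maximum-weight bipartite matching).
Optimal: TerraLink→Band F ($867M), AzureWave→Band E ($930M), Meridian→Band G ($909M), ClearBand→Band B ($503M) — total 867+930+909+503 = $3209M.
Row-greedy (each operator in turn takes its best remaining band) gives $3087M, worse by 122.
Next-best assignment: TerraLink→Band B, AzureWave→Band E, Meridian→Band F, ClearBand→Band G = $3111M.
Every other assignment is strictly worse.
TerraLink's own top band is Band E ($875M), but forcing TerraLink→Band E and reassigning the rest optimally gives only $3087M — worse by 122.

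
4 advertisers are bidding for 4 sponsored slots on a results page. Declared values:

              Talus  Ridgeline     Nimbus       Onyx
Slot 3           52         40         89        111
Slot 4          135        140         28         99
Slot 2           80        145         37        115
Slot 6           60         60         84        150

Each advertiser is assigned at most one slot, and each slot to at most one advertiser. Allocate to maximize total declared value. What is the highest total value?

Optimal: Talus→Slot 4 ($135), Ridgeline→Slot 2 ($145), Nimbus→Slot 3 ($89), Onyx→Slot 6 ($150) — total 135+145+89+150 = $519.
Column-greedy (each slot in turn goes to its best remaining advertiser) gives $415, worse by 104.
Next-best assignment: Talus→Slot 4, Ridgeline→Slot 2, Nimbus→Slot 6, Onyx→Slot 3 = $475.
Swapping Ridgeline↔Nimbus (Ridgeline→Slot 3 $40, Nimbus→Slot 2 $37) loses 157.
Checked against all permutations: $519 is optimal.

Max total: $519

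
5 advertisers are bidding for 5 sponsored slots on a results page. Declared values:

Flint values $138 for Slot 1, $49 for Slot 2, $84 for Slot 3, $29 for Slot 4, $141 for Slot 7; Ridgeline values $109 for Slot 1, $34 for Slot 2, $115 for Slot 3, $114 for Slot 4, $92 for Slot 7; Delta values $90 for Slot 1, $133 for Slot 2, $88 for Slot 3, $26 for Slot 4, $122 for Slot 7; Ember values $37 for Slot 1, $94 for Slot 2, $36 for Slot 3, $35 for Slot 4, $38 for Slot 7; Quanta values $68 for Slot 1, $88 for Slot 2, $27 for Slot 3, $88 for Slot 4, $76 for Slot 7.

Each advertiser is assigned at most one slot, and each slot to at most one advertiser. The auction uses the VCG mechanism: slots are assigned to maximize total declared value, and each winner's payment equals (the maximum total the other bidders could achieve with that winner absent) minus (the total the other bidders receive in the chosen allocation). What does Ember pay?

Ember pays $14.

Efficient allocation: Flint→Slot 1 ($138), Ridgeline→Slot 3 ($115), Delta→Slot 7 ($122), Ember→Slot 2 ($94), Quanta→Slot 4 ($88); total welfare W = $557.
Ember receives Slot 2 at value $94, so the others get W − 94 = $463.
Without Ember: best allocation of the remaining 4 bidders over all 5 slots is Flint→Slot 7 ($141), Ridgeline→Slot 3 ($115), Delta→Slot 2 ($133), Quanta→Slot 4 ($88), total $477.
VCG payment = (others' best without Ember) − (others' welfare with Ember) = 477 − 463 = $14.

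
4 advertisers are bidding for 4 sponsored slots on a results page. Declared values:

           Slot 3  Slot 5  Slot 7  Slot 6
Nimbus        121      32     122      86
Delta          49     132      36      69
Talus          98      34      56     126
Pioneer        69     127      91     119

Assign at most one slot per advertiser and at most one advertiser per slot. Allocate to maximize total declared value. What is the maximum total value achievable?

Max total: $471

Optimal: Nimbus→Slot 7 ($122), Delta→Slot 5 ($132), Talus→Slot 3 ($98), Pioneer→Slot 6 ($119) — total 122+132+98+119 = $471.
Column-greedy (each slot in turn goes to its best remaining advertiser) gives $470, worse by 1.
Next-best assignment: Nimbus→Slot 3, Delta→Slot 5, Talus→Slot 6, Pioneer→Slot 7 = $470.
Swapping Delta↔Nimbus (Delta→Slot 7 $36, Nimbus→Slot 5 $32) loses 186.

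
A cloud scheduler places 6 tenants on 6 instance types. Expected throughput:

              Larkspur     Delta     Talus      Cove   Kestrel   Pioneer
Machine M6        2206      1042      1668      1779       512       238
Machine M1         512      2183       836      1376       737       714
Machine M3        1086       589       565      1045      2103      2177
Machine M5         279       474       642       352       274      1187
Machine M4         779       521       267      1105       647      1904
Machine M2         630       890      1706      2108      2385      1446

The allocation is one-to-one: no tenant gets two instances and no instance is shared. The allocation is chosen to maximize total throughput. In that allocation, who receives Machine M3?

This is a one-to-one assignment (maximum-weight bipartite matching).
Optimal: Larkspur→Machine M6 (2206 ops/s), Delta→Machine M1 (2183 ops/s), Talus→Machine M5 (642 ops/s), Cove→Machine M2 (2108 ops/s), Kestrel→Machine M3 (2103 ops/s), Pioneer→Machine M4 (1904 ops/s) — total 2206+2183+642+2108+2103+1904 = 11146 ops/s.
Column-greedy (each instance in turn goes to its best remaining tenant) gives 10698 ops/s, worse by 448.
Every other assignment is strictly worse.
Kestrel's own top instance is Machine M2 (2385 ops/s), but forcing Kestrel→Machine M2 and reassigning the rest optimally gives only 10698 ops/s — worse by 448.

Kestrel receives Machine M3.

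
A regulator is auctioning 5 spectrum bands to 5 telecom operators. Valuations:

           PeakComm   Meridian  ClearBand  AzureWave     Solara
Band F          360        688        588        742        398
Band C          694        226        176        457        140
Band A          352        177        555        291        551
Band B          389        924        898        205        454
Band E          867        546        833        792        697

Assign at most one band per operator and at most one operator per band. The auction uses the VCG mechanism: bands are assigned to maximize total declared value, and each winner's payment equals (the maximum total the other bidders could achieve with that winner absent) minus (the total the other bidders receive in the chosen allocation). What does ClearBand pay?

ClearBand pays $173M.

Efficient allocation: PeakComm→Band C ($694M), Meridian→Band B ($924M), ClearBand→Band E ($833M), AzureWave→Band F ($742M), Solara→Band A ($551M); total welfare W = $3744M.
ClearBand receives Band E at value $833M, so the others get W − 833 = $2911M.
Without ClearBand: best allocation of the remaining 4 bidders over all 5 bands is PeakComm→Band E ($867M), Meridian→Band B ($924M), AzureWave→Band F ($742M), Solara→Band A ($551M), total $3084M.
VCG payment = (others' best without ClearBand) − (others' welfare with ClearBand) = 3084 − 2911 = $173M.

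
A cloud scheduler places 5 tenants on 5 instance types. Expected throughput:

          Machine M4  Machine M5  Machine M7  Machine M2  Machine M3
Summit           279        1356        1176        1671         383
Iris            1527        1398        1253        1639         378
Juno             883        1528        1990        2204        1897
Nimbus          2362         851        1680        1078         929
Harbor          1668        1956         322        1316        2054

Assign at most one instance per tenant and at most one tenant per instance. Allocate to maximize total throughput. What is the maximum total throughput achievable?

Maximum total: 9475 ops/s

Optimal: Summit→Machine M2 (1671 ops/s), Iris→Machine M5 (1398 ops/s), Juno→Machine M7 (1990 ops/s), Nimbus→Machine M4 (2362 ops/s), Harbor→Machine M3 (2054 ops/s) — total 1671+1398+1990+2362+2054 = 9475 ops/s.
Column-greedy (each instance in turn goes to its best remaining tenant) gives 8357 ops/s, worse by 1118.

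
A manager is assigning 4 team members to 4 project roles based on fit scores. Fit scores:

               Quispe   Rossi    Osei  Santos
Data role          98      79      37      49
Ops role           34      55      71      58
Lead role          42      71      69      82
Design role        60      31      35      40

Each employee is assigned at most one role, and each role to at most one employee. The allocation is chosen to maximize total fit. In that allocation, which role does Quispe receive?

Quispe receives Design role.

Optimal: Quispe→Design role (60 pts), Rossi→Data role (79 pts), Osei→Ops role (71 pts), Santos→Lead role (82 pts) — total 60+79+71+82 = 292 pts.
Next-best assignment: Quispe→Data role, Rossi→Design role, Osei→Ops role, Santos→Lead role = 282 pts.
Quispe's own top role is Data role (98 pts), but forcing Quispe→Data role and reassigning the rest optimally gives only 282 pts — worse by 10.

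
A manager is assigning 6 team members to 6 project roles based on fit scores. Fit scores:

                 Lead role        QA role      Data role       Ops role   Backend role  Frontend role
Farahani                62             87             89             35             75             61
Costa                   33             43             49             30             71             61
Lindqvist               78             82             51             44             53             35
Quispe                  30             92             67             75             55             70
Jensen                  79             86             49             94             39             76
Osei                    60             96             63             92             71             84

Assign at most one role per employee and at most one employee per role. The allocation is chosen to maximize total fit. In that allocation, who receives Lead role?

Optimal: Farahani→Data role (89 pts), Costa→Backend role (71 pts), Lindqvist→Lead role (78 pts), Quispe→QA role (92 pts), Jensen→Ops role (94 pts), Osei→Frontend role (84 pts) — total 89+71+78+92+94+84 = 508 pts.
Max-entry greedy (repeatedly take the single best remaining cell) gives 498 pts, worse by 10.
Every other assignment is strictly worse.
Lindqvist's own top role is QA role (82 pts), but forcing Lindqvist→QA role and reassigning the rest optimally gives only 483 pts — worse by 25.

Lindqvist receives Lead role.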